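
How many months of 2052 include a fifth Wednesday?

4

A month has five Wednesdays exactly when Wednesday falls within its first (length − 28) days.
Jan: 31 days, starts Mon → 5 of Mon, Tue, Wed ✓
Feb: 29 days, starts Thu → 5 of Thu
Mar: 31 days, starts Fri → 5 of Fri, Sat, Sun
Apr: 30 days, starts Mon → 5 of Mon, Tue
May: 31 days, starts Wed → 5 of Wed, Thu, Fri ✓
Jun: 30 days, starts Sat → 5 of Sat, Sun
Jul: 31 days, starts Mon → 5 of Mon, Tue, Wed ✓
Aug: 31 days, starts Thu → 5 of Thu, Fri, Sat
Sep: 30 days, starts Sun → 5 of Sun, Mon
Oct: 31 days, starts Tue → 5 of Tue, Wed, Thu ✓
Nov: 30 days, starts Fri → 5 of Fri, Sat
Dec: 31 days, starts Sun → 5 of Sun, Mon, Tue
Months with five Wednesdays: Jan, May, Jul, Oct.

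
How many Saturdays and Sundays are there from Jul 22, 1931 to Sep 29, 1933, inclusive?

228

Jul 22, 1931 is a Wednesday.
The range spans 801 days (inclusive of both endpoints).
801 = 7 × 114 + 3, so there are 114 full weeks plus 3 extra days.
Each full week contributes 2 weekend days (Sat, Sun): 114 × 2 = 228.
The 3 extra days are Wed, Thu, Fri — none qualify.
Total: 228 + 0 = 228.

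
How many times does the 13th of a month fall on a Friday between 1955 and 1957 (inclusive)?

Friday-the-13ths by year:
1955: May
1956: Jan, Apr, Jul
1957: Sep, Dec

6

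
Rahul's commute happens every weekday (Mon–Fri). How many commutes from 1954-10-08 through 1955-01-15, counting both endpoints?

1954-10-08 is a Friday.
The range spans 100 days (inclusive of both endpoints).
100 = 7 × 14 + 2, so there are 14 full weeks plus 2 extra days.
Each full week contributes 5 weekdays (Mon–Fri): 14 × 5 = 70.
The 2 extra days are Fri, Sat — 1 of them qualifies.
Total: 70 + 1 = 71.

71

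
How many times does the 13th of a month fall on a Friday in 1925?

3

The 13th falls on a Friday when the month's 13th has weekday Fri.
Jan 13 is Tue; Feb 13 is Fri ✓; Mar 13 is Fri ✓; Apr 13 is Mon; May 13 is Wed; Jun 13 is Sat; Jul 13 is Mon; Aug 13 is Thu; Sep 13 is Sun; Oct 13 is Tue; Nov 13 is Fri ✓; Dec 13 is Sun.
Friday the 13ths: Feb, Mar, Nov.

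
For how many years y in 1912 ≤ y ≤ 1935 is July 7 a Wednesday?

3

Day of week of July 7 in each year:
1912: Sun, 1913: Mon, 1914: Tue, 1915: Wed ✓, 1916: Fri, 1917: Sat, 1918: Sun, 1919: Mon, 1920: Wed ✓, 1921: Thu, 1922: Fri, 1923: Sat, 1924: Mon, 1925: Tue, 1926: Wed ✓, 1927: Thu, 1928: Sat, 1929: Sun, 1930: Mon, 1931: Tue, 1932: Thu, 1933: Fri, 1934: Sat, 1935: Sun
Wednesdays: 1915, 1920, 1926.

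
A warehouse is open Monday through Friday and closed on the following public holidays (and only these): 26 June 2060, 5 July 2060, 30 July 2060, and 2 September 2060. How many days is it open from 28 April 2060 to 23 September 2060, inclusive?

104

28 April 2060 is a Wednesday.
From 28 April 2060 to 23 September 2060 is 149 days inclusive.
149 = 7 × 21 + 2, so there are 21 full weeks plus 2 extra days.
Each full week contributes 5 weekdays (Mon–Fri): 21 × 5 = 105.
The 2 extra days are Wed, Thu — 2 of them qualify.
Total: 105 + 2 = 107.
Holidays: 26 June 2060 (Sat); 5 July 2060 (Mon); 30 July 2060 (Fri); 2 September 2060 (Thu).
3 of the 4 holidays fall on weekdays; the rest are weekends and were already excluded.
Business days: 107 − 3 = 104.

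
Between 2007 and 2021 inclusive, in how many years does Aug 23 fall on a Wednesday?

Day of week of August 23 in each year:
2007: Thu, 2008: Sat, 2009: Sun, 2010: Mon, 2011: Tue, 2012: Thu, 2013: Fri, 2014: Sat, 2015: Sun, 2016: Tue, 2017: Wed ✓, 2018: Thu, 2019: Fri, 2020: Sun, 2021: Mon
Wednesdays: 2017.

1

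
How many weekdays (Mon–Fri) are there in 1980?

262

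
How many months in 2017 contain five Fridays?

A month has five Fridays exactly when Friday falls within its first (length − 28) days.
Jan: 31 days, starts Sun → 5 of Sun, Mon, Tue
Feb: 28 days, starts Wed → 5 of (none)
Mar: 31 days, starts Wed → 5 of Wed, Thu, Fri ✓
Apr: 30 days, starts Sat → 5 of Sat, Sun
May: 31 days, starts Mon → 5 of Mon, Tue, Wed
Jun: 30 days, starts Thu → 5 of Thu, Fri ✓
Jul: 31 days, starts Sat → 5 of Sat, Sun, Mon
Aug: 31 days, starts Tue → 5 of Tue, Wed, Thu
Sep: 30 days, starts Fri → 5 of Fri, Sat ✓
Oct: 31 days, starts Sun → 5 of Sun, Mon, Tue
Nov: 30 days, starts Wed → 5 of Wed, Thu
Dec: 31 days, starts Fri → 5 of Fri, Sat, Sun ✓
Months with five Fridays: Mar, Jun, Sep, Dec.

4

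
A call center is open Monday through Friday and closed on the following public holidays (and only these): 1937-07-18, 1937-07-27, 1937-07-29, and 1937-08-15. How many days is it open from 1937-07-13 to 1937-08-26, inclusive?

31 working days

1937-07-13 is a Tuesday.
That's 45 days from start to end, counting both.
45 = 7 × 6 + 3, so there are 6 full weeks plus 3 extra days.
Each full week contributes 5 weekdays (Mon–Fri): 6 × 5 = 30.
The 3 extra days are Tue, Wed, Thu — 3 of them qualify.
Total: 30 + 3 = 33.
Holidays: 1937-07-18 (Sun); 1937-07-27 (Tue); 1937-07-29 (Thu); 1937-08-15 (Sun).
2 of the 4 holidays fall on weekdays; the rest are weekends and were already excluded.
Business days: 33 − 2 = 31.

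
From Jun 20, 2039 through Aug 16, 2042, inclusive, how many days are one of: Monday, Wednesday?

330

Jun 20, 2039 is a Monday.
That's 1154 days from start to end, counting both.
1154 = 7 × 164 + 6, so there are 164 full weeks plus 6 extra days.
Each full week contributes 2 days from the set (Mon, Wed): 164 × 2 = 328.
The 6 extra days are Monday, Tuesday, Wednesday, Thursday, Friday, Saturday — 2 of them qualify.
Total: 328 + 2 = 330.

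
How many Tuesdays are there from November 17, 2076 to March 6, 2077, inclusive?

16 Tuesdays

November 17, 2076 is a Tuesday.
The range spans 110 days (inclusive of both endpoints).
110 = 7 × 15 + 5, so there are 15 full weeks plus 5 extra days.
Each full week contributes one Tuesday: 15 so far.
The 5 extra days are Tue, Wed, Thu, Fri, Sat — 1 of them qualifies.
Total: 15 + 1 = 16.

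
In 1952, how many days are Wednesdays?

53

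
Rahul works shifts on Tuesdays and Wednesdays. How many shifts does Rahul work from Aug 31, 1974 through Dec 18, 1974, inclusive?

Aug 31, 1974 is a Saturday.
The range spans 110 days (inclusive of both endpoints).
110 = 7 × 15 + 5, so there are 15 full weeks plus 5 extra days.
Each full week contributes 2 days from the set (Tue, Wed): 15 × 2 = 30.
The 5 extra days are Saturday, Sunday, Monday, Tuesday, Wednesday — 2 of them qualify.
Total: 30 + 2 = 32.

32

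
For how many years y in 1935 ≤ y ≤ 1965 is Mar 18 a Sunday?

4

Day of week of March 18 in each year:
1935: Mon, 1936: Wed, 1937: Thu, 1938: Fri, 1939: Sat, 1940: Mon, 1941: Tue, 1942: Wed, 1943: Thu, 1944: Sat, 1945: Sun ✓, 1946: Mon, 1947: Tue, 1948: Thu, 1949: Fri, 1950: Sat, 1951: Sun ✓, 1952: Tue, 1953: Wed, 1954: Thu, 1955: Fri, 1956: Sun ✓, 1957: Mon, 1958: Tue, 1959: Wed, 1960: Fri, 1961: Sat, 1962: Sun ✓, 1963: Mon, 1964: Wed, 1965: Thu
Sundays: 1945, 1951, 1956, 1962.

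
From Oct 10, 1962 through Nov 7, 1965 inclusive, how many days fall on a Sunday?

Oct 10, 1962 is a Wednesday.
That's 1125 days from start to end, counting both.
1125 = 7 × 160 + 5, so there are 160 full weeks plus 5 extra days.
Each full week contributes one Sunday: 160 so far.
The 5 extra days are Wednesday, Thursday, Friday, Saturday, Sunday — 1 of them qualifies.
Total: 160 + 1 = 161.

161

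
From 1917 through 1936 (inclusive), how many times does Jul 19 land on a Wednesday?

2

Day of week of July 19 in each year:
1917: Thu, 1918: Fri, 1919: Sat, 1920: Mon, 1921: Tue, 1922: Wed ✓, 1923: Thu, 1924: Sat, 1925: Sun, 1926: Mon, 1927: Tue, 1928: Thu, 1929: Fri, 1930: Sat, 1931: Sun, 1932: Tue, 1933: Wed ✓, 1934: Thu, 1935: Fri, 1936: Sun
Wednesdays: 1922, 1933.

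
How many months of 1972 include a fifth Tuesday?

4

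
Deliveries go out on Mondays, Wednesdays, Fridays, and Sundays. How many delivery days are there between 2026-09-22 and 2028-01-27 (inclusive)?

2026-09-22 is a Tuesday.
From 2026-09-22 to 2028-01-27 is 493 days inclusive.
493 = 7 × 70 + 3, so there are 70 full weeks plus 3 extra days.
Each full week contributes 4 days from the set (Mon, Wed, Fri, Sun): 70 × 4 = 280.
The 3 extra days are Tuesday, Wednesday, Thursday — 1 of them qualifies.
Total: 280 + 1 = 281.

281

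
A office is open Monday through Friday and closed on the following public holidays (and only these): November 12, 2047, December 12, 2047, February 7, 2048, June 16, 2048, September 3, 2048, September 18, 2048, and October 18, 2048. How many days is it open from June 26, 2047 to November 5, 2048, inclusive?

June 26, 2047 is a Wednesday.
The range spans 499 days (inclusive of both endpoints).
499 = 7 × 71 + 2, so there are 71 full weeks plus 2 extra days.
Each full week contributes 5 weekdays (Mon–Fri): 71 × 5 = 355.
The 2 extra days are Wednesday, Thursday — 2 of them qualify.
Total: 355 + 2 = 357.
Holidays: November 12, 2047 (Tue); December 12, 2047 (Thu); February 7, 2048 (Fri); June 16, 2048 (Tue); September 3, 2048 (Thu); September 18, 2048 (Fri); October 18, 2048 (Sun).
6 of the 7 holidays fall on weekdays; the rest are weekends and were already excluded.
Business days: 357 − 6 = 351.

351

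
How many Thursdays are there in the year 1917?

1 January 1917 is a Monday.
The range spans 365 days (inclusive of both endpoints).
365 = 7 × 52 + 1, so there are 52 full weeks plus 1 extra day.
Each full week contributes one Thursday: 52 so far.
The 1 extra day is Monday — none qualify.
Total: 52 + 0 = 52.

52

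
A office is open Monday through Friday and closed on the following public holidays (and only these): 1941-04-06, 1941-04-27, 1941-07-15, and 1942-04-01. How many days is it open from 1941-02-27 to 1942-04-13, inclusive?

1941-02-27 is a Thursday.
That's 411 days from start to end, counting both.
411 = 7 × 58 + 5, so there are 58 full weeks plus 5 extra days.
Each full week contributes 5 weekdays (Mon–Fri): 58 × 5 = 290.
The 5 extra days are Thu, Fri, Sat, Sun, Mon — 3 of them qualify.
Total: 290 + 3 = 293.
Holidays: 1941-04-06 (Sun); 1941-04-27 (Sun); 1941-07-15 (Tue); 1942-04-01 (Wed).
2 of the 4 holidays fall on weekdays; the rest are weekends and were already excluded.
Business days: 293 − 2 = 291.

291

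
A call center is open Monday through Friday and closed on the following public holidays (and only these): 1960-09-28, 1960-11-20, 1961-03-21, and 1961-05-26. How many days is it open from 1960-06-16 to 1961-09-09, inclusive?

319

1960-06-16 is a Thursday.
The range spans 451 days (inclusive of both endpoints).
451 = 7 × 64 + 3, so there are 64 full weeks plus 3 extra days.
Each full week contributes 5 weekdays (Mon–Fri): 64 × 5 = 320.
The 3 extra days are Thu, Fri, Sat — 2 of them qualify.
Total: 320 + 2 = 322.
Holidays: 1960-09-28 (Wed); 1960-11-20 (Sun); 1961-03-21 (Tue); 1961-05-26 (Fri).
3 of the 4 holidays fall on weekdays; the rest are weekends and were already excluded.
Business days: 322 − 3 = 319.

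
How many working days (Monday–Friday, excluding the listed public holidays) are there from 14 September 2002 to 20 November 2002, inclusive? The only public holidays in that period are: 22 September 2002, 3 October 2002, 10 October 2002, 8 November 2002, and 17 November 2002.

14 September 2002 is a Saturday.
From 14 September 2002 to 20 November 2002 is 68 days inclusive.
68 = 7 × 9 + 5, so there are 9 full weeks plus 5 extra days.
Each full week contributes 5 weekdays (Mon–Fri): 9 × 5 = 45.
The 5 extra days are Sat, Sun, Mon, Tue, Wed — 3 of them qualify.
Total: 45 + 3 = 48.
Holidays: 22 September 2002 (Sun); 3 October 2002 (Thu); 10 October 2002 (Thu); 8 November 2002 (Fri); 17 November 2002 (Sun).
3 of the 5 holidays fall on weekdays; the rest are weekends and were already excluded.
Business days: 48 − 3 = 45.

45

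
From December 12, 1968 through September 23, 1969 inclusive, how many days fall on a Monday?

41 Mondays

December 12, 1968 is a Thursday.
From December 12, 1968 to September 23, 1969 is 286 days inclusive.
286 = 7 × 40 + 6, so there are 40 full weeks plus 6 extra days.
Each full week contributes one Monday: 40 so far.
The 6 extra days are Thursday, Friday, Saturday, Sunday, Monday, Tuesday — 1 of them qualifies.
Total: 40 + 1 = 41.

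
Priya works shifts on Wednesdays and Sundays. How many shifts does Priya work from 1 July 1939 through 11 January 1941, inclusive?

1 July 1939 is a Saturday.
The range spans 561 days (inclusive of both endpoints).
561 = 7 × 80 + 1, so there are 80 full weeks plus 1 extra day.
Each full week contributes 2 days from the set (Wed, Sun): 80 × 2 = 160.
The 1 extra day is Sat — none qualify.
Total: 160 + 0 = 160.

160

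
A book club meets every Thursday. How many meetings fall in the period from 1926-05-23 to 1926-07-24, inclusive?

1926-05-23 is a Sunday.
From 1926-05-23 to 1926-07-24 is 63 days inclusive.
63 = 7 × 9, so the span is exactly 9 full weeks.
Each full week contributes one Thursday: 9 so far.

9 Thursdays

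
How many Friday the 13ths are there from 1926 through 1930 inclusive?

Friday-the-13ths by year:
1926: Aug
1927: May
1928: Jan, Apr, Jul
1929: Sep, Dec
1930: Jun

8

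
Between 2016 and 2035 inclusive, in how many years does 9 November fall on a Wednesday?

Day of week of November 9 in each year:
2016: Wed ✓, 2017: Thu, 2018: Fri, 2019: Sat, 2020: Mon, 2021: Tue, 2022: Wed ✓, 2023: Thu, 2024: Sat, 2025: Sun, 2026: Mon, 2027: Tue, 2028: Thu, 2029: Fri, 2030: Sat, 2031: Sun, 2032: Tue, 2033: Wed ✓, 2034: Thu, 2035: Fri
Wednesdays: 2016, 2022, 2033.

3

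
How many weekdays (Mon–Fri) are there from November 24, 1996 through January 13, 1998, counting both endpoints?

297 weekdays

November 24, 1996 is a Sunday.
The range spans 416 days (inclusive of both endpoints).
416 = 7 × 59 + 3, so there are 59 full weeks plus 3 extra days.
Each full week contributes 5 weekdays (Mon–Fri): 59 × 5 = 295.
The 3 extra days are Sun, Mon, Tue — 2 of them qualify.
Total: 295 + 2 = 297.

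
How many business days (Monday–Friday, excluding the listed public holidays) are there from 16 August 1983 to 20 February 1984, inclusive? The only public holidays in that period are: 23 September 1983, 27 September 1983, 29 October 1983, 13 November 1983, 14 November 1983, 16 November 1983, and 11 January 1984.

16 August 1983 is a Tuesday.
That's 189 days from start to end, counting both.
189 = 7 × 27, so the span is exactly 27 full weeks.
Each full week contributes 5 weekdays (Mon–Fri): 27 × 5 = 135.
Holidays: 23 September 1983 (Fri); 27 September 1983 (Tue); 29 October 1983 (Sat); 13 November 1983 (Sun); 14 November 1983 (Mon); 16 November 1983 (Wed); 11 January 1984 (Wed).
5 of the 7 holidays fall on weekdays; the rest are weekends and were already excluded.
Business days: 135 − 5 = 130.

130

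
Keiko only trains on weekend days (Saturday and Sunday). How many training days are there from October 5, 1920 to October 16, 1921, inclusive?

October 5, 1920 is a Tuesday.
From October 5, 1920 to October 16, 1921 is 377 days inclusive.
377 = 7 × 53 + 6, so there are 53 full weeks plus 6 extra days.
Each full week contributes 2 weekend days (Sat, Sun): 53 × 2 = 106.
The 6 extra days are Tue, Wed, Thu, Fri, Sat, Sun — 2 of them qualify.
Total: 106 + 2 = 108.

108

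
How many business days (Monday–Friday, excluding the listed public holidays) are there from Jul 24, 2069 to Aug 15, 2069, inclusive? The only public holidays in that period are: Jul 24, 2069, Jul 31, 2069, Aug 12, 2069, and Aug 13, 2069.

Jul 24, 2069 is a Wednesday.
That's 23 days from start to end, counting both.
23 = 7 × 3 + 2, so there are 3 full weeks plus 2 extra days.
Each full week contributes 5 weekdays (Mon–Fri): 3 × 5 = 15.
The 2 extra days are Wednesday, Thursday — 2 of them qualify.
Total: 15 + 2 = 17.
Holidays: Jul 24, 2069 (Wed); Jul 31, 2069 (Wed); Aug 12, 2069 (Mon); Aug 13, 2069 (Tue).
All 4 holidays fall on weekdays, so subtract 4.
Business days: 17 − 4 = 13.

13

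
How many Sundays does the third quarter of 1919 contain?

1 July 1919 is a Tuesday.
The range spans 92 days (inclusive of both endpoints).
92 = 7 × 13 + 1, so there are 13 full weeks plus 1 extra day.
Each full week contributes one Sunday: 13 so far.
The 1 extra day is Tue — none qualify.
Total: 13 + 0 = 13.

13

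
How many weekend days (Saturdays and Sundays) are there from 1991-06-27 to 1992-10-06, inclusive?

134

1991-06-27 is a Thursday.
The range spans 468 days (inclusive of both endpoints).
468 = 7 × 66 + 6, so there are 66 full weeks plus 6 extra days.
Each full week contributes 2 weekend days (Sat, Sun): 66 × 2 = 132.
The 6 extra days are Thursday, Friday, Saturday, Sunday, Monday, Tuesday — 2 of them qualify.
Total: 132 + 2 = 134.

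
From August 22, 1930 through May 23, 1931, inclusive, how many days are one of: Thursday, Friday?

79

August 22, 1930 is a Friday.
From August 22, 1930 to May 23, 1931 is 275 days inclusive.
275 = 7 × 39 + 2, so there are 39 full weeks plus 2 extra days.
Each full week contributes 2 days from the set (Thu, Fri): 39 × 2 = 78.
The 2 extra days are Friday, Saturday — 1 of them qualifies.
Total: 78 + 1 = 79.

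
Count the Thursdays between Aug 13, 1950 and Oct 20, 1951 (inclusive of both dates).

Aug 13, 1950 is a Sunday.
That's 434 days from start to end, counting both.
434 = 7 × 62, so the span is exactly 62 full weeks.
Each full week contributes one Thursday: 62 so far.

62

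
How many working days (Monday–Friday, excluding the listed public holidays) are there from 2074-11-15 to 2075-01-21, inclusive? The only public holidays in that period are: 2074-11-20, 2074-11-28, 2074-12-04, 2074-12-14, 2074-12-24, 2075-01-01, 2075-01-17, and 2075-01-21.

40

2074-11-15 is a Thursday.
That's 68 days from start to end, counting both.
68 = 7 × 9 + 5, so there are 9 full weeks plus 5 extra days.
Each full week contributes 5 weekdays (Mon–Fri): 9 × 5 = 45.
The 5 extra days are Thu, Fri, Sat, Sun, Mon — 3 of them qualify.
Total: 45 + 3 = 48.
Holidays: 2074-11-20 (Tue); 2074-11-28 (Wed); 2074-12-04 (Tue); 2074-12-14 (Fri); 2074-12-24 (Mon); 2075-01-01 (Tue); 2075-01-17 (Thu); 2075-01-21 (Mon).
All 8 holidays fall on weekdays, so subtract 8.
Business days: 48 − 8 = 40.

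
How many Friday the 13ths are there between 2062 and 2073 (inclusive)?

22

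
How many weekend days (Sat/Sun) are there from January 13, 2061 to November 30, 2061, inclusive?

92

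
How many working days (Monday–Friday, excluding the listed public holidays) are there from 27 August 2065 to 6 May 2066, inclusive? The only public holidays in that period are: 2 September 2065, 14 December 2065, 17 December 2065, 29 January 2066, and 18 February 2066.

27 August 2065 is a Thursday.
The range spans 253 days (inclusive of both endpoints).
253 = 7 × 36 + 1, so there are 36 full weeks plus 1 extra day.
Each full week contributes 5 weekdays (Mon–Fri): 36 × 5 = 180.
The 1 extra day is Thursday — 1 of them qualifies.
Total: 180 + 1 = 181.
Holidays: 2 September 2065 (Wed); 14 December 2065 (Mon); 17 December 2065 (Thu); 29 January 2066 (Fri); 18 February 2066 (Thu).
All 5 holidays fall on weekdays, so subtract 5.
Business days: 181 − 5 = 176.

176 working days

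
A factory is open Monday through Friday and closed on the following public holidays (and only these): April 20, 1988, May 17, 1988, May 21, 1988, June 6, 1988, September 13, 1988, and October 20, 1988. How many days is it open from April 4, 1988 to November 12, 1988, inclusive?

April 4, 1988 is a Monday.
The range spans 223 days (inclusive of both endpoints).
223 = 7 × 31 + 6, so there are 31 full weeks plus 6 extra days.
Each full week contributes 5 weekdays (Mon–Fri): 31 × 5 = 155.
The 6 extra days are Mon, Tue, Wed, Thu, Fri, Sat — 5 of them qualify.
Total: 155 + 5 = 160.
Holidays: April 20, 1988 (Wed); May 17, 1988 (Tue); May 21, 1988 (Sat); June 6, 1988 (Mon); September 13, 1988 (Tue); October 20, 1988 (Thu).
5 of the 6 holidays fall on weekdays; the rest are weekends and were already excluded.
Business days: 160 − 5 = 155.

155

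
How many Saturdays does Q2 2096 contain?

April 1, 2096 is a Sunday.
From April 1, 2096 to June 30, 2096 is 91 days inclusive.
91 = 7 × 13, so the span is exactly 13 full weeks.
Each full week contributes one Saturday: 13 so far.

13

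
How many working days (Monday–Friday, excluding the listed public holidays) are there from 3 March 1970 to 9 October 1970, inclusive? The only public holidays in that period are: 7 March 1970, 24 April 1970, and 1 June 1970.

157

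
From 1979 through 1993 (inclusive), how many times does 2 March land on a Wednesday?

Day of week of March 2 in each year:
1979: Fri, 1980: Sun, 1981: Mon, 1982: Tue, 1983: Wed ✓, 1984: Fri, 1985: Sat, 1986: Sun, 1987: Mon, 1988: Wed ✓, 1989: Thu, 1990: Fri, 1991: Sat, 1992: Mon, 1993: Tue
Wednesdays: 1983, 1988.

2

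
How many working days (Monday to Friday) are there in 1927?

260 weekdays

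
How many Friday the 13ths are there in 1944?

The 13th falls on a Friday when the month's 13th has weekday Fri.
Jan 13 is Thu; Feb 13 is Sun; Mar 13 is Mon; Apr 13 is Thu; May 13 is Sat; Jun 13 is Tue; Jul 13 is Thu; Aug 13 is Sun; Sep 13 is Wed; Oct 13 is Fri ✓; Nov 13 is Mon; Dec 13 is Wed.
Friday the 13ths: Oct.

1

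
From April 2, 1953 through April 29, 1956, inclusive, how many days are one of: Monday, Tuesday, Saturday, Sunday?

April 2, 1953 is a Thursday.
From April 2, 1953 to April 29, 1956 is 1124 days inclusive.
1124 = 7 × 160 + 4, so there are 160 full weeks plus 4 extra days.
Each full week contributes 4 days from the set (Mon, Tue, Sat, Sun): 160 × 4 = 640.
The 4 extra days are Thu, Fri, Sat, Sun — 2 of them qualify.
Total: 640 + 2 = 642.

642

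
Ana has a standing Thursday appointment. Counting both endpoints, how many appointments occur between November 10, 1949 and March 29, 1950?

20 Thursdays

November 10, 1949 is a Thursday.
That's 140 days from start to end, counting both.
140 = 7 × 20, so the span is exactly 20 full weeks.
Each full week contributes one Thursday: 20 so far.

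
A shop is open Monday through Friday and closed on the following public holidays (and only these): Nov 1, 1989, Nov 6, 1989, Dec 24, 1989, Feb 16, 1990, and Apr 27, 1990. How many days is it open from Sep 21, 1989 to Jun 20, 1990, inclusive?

191 working days

Sep 21, 1989 is a Thursday.
From Sep 21, 1989 to Jun 20, 1990 is 273 days inclusive.
273 = 7 × 39, so the span is exactly 39 full weeks.
Each full week contributes 5 weekdays (Mon–Fri): 39 × 5 = 195.
Holidays: Nov 1, 1989 (Wed); Nov 6, 1989 (Mon); Dec 24, 1989 (Sun); Feb 16, 1990 (Fri); Apr 27, 1990 (Fri).
4 of the 5 holidays fall on weekdays; the rest are weekends and were already excluded.
Business days: 195 − 4 = 191.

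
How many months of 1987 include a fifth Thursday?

A month has five Thursdays exactly when Thursday falls within its first (length − 28) days.
Jan: 31 days, starts Thu → 5 of Thu, Fri, Sat ✓
Feb: 28 days, starts Sun → 5 of (none)
Mar: 31 days, starts Sun → 5 of Sun, Mon, Tue
Apr: 30 days, starts Wed → 5 of Wed, Thu ✓
May: 31 days, starts Fri → 5 of Fri, Sat, Sun
Jun: 30 days, starts Mon → 5 of Mon, Tue
Jul: 31 days, starts Wed → 5 of Wed, Thu, Fri ✓
Aug: 31 days, starts Sat → 5 of Sat, Sun, Mon
Sep: 30 days, starts Tue → 5 of Tue, Wed
Oct: 31 days, starts Thu → 5 of Thu, Fri, Sat ✓
Nov: 30 days, starts Sun → 5 of Sun, Mon
Dec: 31 days, starts Tue → 5 of Tue, Wed, Thu ✓
Months with five Thursdays: Jan, Apr, Jul, Oct, Dec.

5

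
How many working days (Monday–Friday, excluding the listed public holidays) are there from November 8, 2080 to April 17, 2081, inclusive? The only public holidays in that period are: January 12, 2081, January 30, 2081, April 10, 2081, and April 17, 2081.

112

November 8, 2080 is a Friday.
From November 8, 2080 to April 17, 2081 is 161 days inclusive.
161 = 7 × 23, so the span is exactly 23 full weeks.
Each full week contributes 5 weekdays (Mon–Fri): 23 × 5 = 115.
Total: 115.
Holidays: January 12, 2081 (Sun); January 30, 2081 (Thu); April 10, 2081 (Thu); April 17, 2081 (Thu).
3 of the 4 holidays fall on weekdays; the rest are weekends and were already excluded.
Business days: 115 − 3 = 112.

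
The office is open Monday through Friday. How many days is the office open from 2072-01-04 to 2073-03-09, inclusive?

309 weekdays

2072-01-04 is a Monday.
From 2072-01-04 to 2073-03-09 is 431 days inclusive.
431 = 7 × 61 + 4, so there are 61 full weeks plus 4 extra days.
Each full week contributes 5 weekdays (Mon–Fri): 61 × 5 = 305.
The 4 extra days are Mon, Tue, Wed, Thu — 4 of them qualify.
Total: 305 + 4 = 309.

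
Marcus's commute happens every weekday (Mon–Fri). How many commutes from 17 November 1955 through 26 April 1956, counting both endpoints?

17 November 1955 is a Thursday.
The range spans 162 days (inclusive of both endpoints).
162 = 7 × 23 + 1, so there are 23 full weeks plus 1 extra day.
Each full week contributes 5 weekdays (Mon–Fri): 23 × 5 = 115.
The 1 extra day is Thursday — 1 of them qualifies.
Total: 115 + 1 = 116.

116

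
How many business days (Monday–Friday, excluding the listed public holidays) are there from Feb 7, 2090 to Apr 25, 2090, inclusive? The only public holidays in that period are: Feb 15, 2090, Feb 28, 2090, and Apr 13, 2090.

53 business days

Feb 7, 2090 is a Tuesday.
The range spans 78 days (inclusive of both endpoints).
78 = 7 × 11 + 1, so there are 11 full weeks plus 1 extra day.
Each full week contributes 5 weekdays (Mon–Fri): 11 × 5 = 55.
The 1 extra day is Tuesday — 1 of them qualifies.
Total: 55 + 1 = 56.
Holidays: Feb 15, 2090 (Wed); Feb 28, 2090 (Tue); Apr 13, 2090 (Thu).
All 3 holidays fall on weekdays, so subtract 3.
Business days: 56 − 3 = 53.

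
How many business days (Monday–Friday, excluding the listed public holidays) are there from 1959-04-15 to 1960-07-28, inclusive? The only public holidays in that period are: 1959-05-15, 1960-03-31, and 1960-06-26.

1959-04-15 is a Wednesday.
From 1959-04-15 to 1960-07-28 is 471 days inclusive.
471 = 7 × 67 + 2, so there are 67 full weeks plus 2 extra days.
Each full week contributes 5 weekdays (Mon–Fri): 67 × 5 = 335.
The 2 extra days are Wed, Thu — 2 of them qualify.
Total: 335 + 2 = 337.
Holidays: 1959-05-15 (Fri); 1960-03-31 (Thu); 1960-06-26 (Sun).
2 of the 3 holidays fall on weekdays; the rest are weekends and were already excluded.
Business days: 337 − 2 = 335.

335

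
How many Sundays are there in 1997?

52

January 1, 1997 is a Wednesday.
The range spans 365 days (inclusive of both endpoints).
365 = 7 × 52 + 1, so there are 52 full weeks plus 1 extra day.
Each full week contributes one Sunday: 52 so far.
The 1 extra day is Wednesday — none qualify.
Total: 52 + 0 = 52.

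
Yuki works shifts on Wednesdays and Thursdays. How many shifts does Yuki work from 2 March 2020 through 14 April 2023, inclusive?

326

2 March 2020 is a Monday.
The range spans 1139 days (inclusive of both endpoints).
1139 = 7 × 162 + 5, so there are 162 full weeks plus 5 extra days.
Each full week contributes 2 days from the set (Wed, Thu): 162 × 2 = 324.
The 5 extra days are Monday, Tuesday, Wednesday, Thursday, Friday — 2 of them qualify.
Total: 324 + 2 = 326.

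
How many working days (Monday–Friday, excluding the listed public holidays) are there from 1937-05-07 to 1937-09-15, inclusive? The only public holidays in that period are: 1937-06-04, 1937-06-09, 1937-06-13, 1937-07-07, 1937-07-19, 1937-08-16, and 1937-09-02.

1937-05-07 is a Friday.
From 1937-05-07 to 1937-09-15 is 132 days inclusive.
132 = 7 × 18 + 6, so there are 18 full weeks plus 6 extra days.
Each full week contributes 5 weekdays (Mon–Fri): 18 × 5 = 90.
The 6 extra days are Fri, Sat, Sun, Mon, Tue, Wed — 4 of them qualify.
Total: 90 + 4 = 94.
Holidays: 1937-06-04 (Fri); 1937-06-09 (Wed); 1937-06-13 (Sun); 1937-07-07 (Wed); 1937-07-19 (Mon); 1937-08-16 (Mon); 1937-09-02 (Thu).
6 of the 7 holidays fall on weekdays; the rest are weekends and were already excluded.
Business days: 94 − 6 = 88.

88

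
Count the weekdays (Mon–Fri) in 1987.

261 weekdays

January 1, 1987 is a Thursday.
The range spans 365 days (inclusive of both endpoints).
365 = 7 × 52 + 1, so there are 52 full weeks plus 1 extra day.
Each full week contributes 5 weekdays (Mon–Fri): 52 × 5 = 260.
The 1 extra day is Thursday — 1 of them qualifies.
Total: 260 + 1 = 261.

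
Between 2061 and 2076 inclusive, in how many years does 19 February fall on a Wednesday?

Day of week of February 19 in each year:
2061: Sat, 2062: Sun, 2063: Mon, 2064: Tue, 2065: Thu, 2066: Fri, 2067: Sat, 2068: Sun, 2069: Tue, 2070: Wed ✓, 2071: Thu, 2072: Fri, 2073: Sun, 2074: Mon, 2075: Tue, 2076: Wed ✓
Wednesdays: 2070, 2076.

2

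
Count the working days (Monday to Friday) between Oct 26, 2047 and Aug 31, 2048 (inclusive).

221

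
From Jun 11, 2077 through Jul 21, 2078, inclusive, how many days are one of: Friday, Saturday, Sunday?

174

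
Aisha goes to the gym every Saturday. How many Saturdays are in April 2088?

1 April 2088 is a Thursday.
From 1 April 2088 to 30 April 2088 is 30 days inclusive.
30 = 7 × 4 + 2, so there are 4 full weeks plus 2 extra days.
Each full week contributes one Saturday: 4 so far.
The 2 extra days are Thu, Fri — none qualify.
Total: 4 + 0 = 4.

4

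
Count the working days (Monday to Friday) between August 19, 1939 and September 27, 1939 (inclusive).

28 weekdays

August 19, 1939 is a Saturday.
The range spans 40 days (inclusive of both endpoints).
40 = 7 × 5 + 5, so there are 5 full weeks plus 5 extra days.
Each full week contributes 5 weekdays (Mon–Fri): 5 × 5 = 25.
The 5 extra days are Saturday, Sunday, Monday, Tuesday, Wednesday — 3 of them qualify.
Total: 25 + 3 = 28.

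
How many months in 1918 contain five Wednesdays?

4

A month has five Wednesdays exactly when Wednesday falls within its first (length − 28) days.
Jan: 31 days, starts Tue → 5 of Tue, Wed, Thu ✓
Feb: 28 days, starts Fri → 5 of (none)
Mar: 31 days, starts Fri → 5 of Fri, Sat, Sun
Apr: 30 days, starts Mon → 5 of Mon, Tue
May: 31 days, starts Wed → 5 of Wed, Thu, Fri ✓
Jun: 30 days, starts Sat → 5 of Sat, Sun
Jul: 31 days, starts Mon → 5 of Mon, Tue, Wed ✓
Aug: 31 days, starts Thu → 5 of Thu, Fri, Sat
Sep: 30 days, starts Sun → 5 of Sun, Mon
Oct: 31 days, starts Tue → 5 of Tue, Wed, Thu ✓
Nov: 30 days, starts Fri → 5 of Fri, Sat
Dec: 31 days, starts Sun → 5 of Sun, Mon, Tue
Months with five Wednesdays: Jan, May, Jul, Oct.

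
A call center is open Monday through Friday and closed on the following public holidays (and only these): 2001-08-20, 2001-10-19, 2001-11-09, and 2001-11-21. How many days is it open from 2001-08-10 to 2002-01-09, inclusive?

2001-08-10 is a Friday.
That's 153 days from start to end, counting both.
153 = 7 × 21 + 6, so there are 21 full weeks plus 6 extra days.
Each full week contributes 5 weekdays (Mon–Fri): 21 × 5 = 105.
The 6 extra days are Fri, Sat, Sun, Mon, Tue, Wed — 4 of them qualify.
Total: 105 + 4 = 109.
Holidays: 2001-08-20 (Mon); 2001-10-19 (Fri); 2001-11-09 (Fri); 2001-11-21 (Wed).
All 4 holidays fall on weekdays, so subtract 4.
Business days: 109 − 4 = 105.

105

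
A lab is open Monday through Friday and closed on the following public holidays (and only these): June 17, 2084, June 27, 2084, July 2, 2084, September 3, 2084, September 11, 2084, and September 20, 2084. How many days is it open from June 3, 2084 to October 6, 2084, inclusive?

87 business days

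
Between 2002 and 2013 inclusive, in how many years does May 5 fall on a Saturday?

2

Day of week of May 5 in each year:
2002: Sun, 2003: Mon, 2004: Wed, 2005: Thu, 2006: Fri, 2007: Sat ✓, 2008: Mon, 2009: Tue, 2010: Wed, 2011: Thu, 2012: Sat ✓, 2013: Sun
Saturdays: 2007, 2012.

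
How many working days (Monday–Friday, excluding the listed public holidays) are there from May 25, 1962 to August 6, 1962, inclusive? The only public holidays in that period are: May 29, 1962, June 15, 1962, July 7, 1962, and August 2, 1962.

49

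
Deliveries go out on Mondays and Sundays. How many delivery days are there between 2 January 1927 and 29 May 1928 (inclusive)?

148

2 January 1927 is a Sunday.
The range spans 514 days (inclusive of both endpoints).
514 = 7 × 73 + 3, so there are 73 full weeks plus 3 extra days.
Each full week contributes 2 days from the set (Mon, Sun): 73 × 2 = 146.
The 3 extra days are Sun, Mon, Tue — 2 of them qualify.
Total: 146 + 2 = 148.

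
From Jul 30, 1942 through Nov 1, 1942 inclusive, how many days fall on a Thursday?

Jul 30, 1942 is a Thursday.
That's 95 days from start to end, counting both.
95 = 7 × 13 + 4, so there are 13 full weeks plus 4 extra days.
Each full week contributes one Thursday: 13 so far.
The 4 extra days are Thu, Fri, Sat, Sun — 1 of them qualifies.
Total: 13 + 1 = 14.

14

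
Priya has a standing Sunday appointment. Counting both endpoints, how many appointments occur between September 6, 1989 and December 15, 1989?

September 6, 1989 is a Wednesday.
The range spans 101 days (inclusive of both endpoints).
101 = 7 × 14 + 3, so there are 14 full weeks plus 3 extra days.
Each full week contributes one Sunday: 14 so far.
The 3 extra days are Wednesday, Thursday, Friday — none qualify.
Total: 14 + 0 = 14.

14 Sundays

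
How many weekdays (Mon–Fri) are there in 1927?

260 weekdays

1927-01-01 is a Saturday.
That's 365 days from start to end, counting both.
365 = 7 × 52 + 1, so there are 52 full weeks plus 1 extra day.
Each full week contributes 5 weekdays (Mon–Fri): 52 × 5 = 260.
The 1 extra day is Sat — none qualify.
Total: 260 + 0 = 260.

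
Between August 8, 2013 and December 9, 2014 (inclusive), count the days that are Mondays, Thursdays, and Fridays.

210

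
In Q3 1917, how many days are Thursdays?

Jul 1, 1917 is a Sunday.
From Jul 1, 1917 to Sep 30, 1917 is 92 days inclusive.
92 = 7 × 13 + 1, so there are 13 full weeks plus 1 extra day.
Each full week contributes one Thursday: 13 so far.
The 1 extra day is Sun — none qualify.
Total: 13 + 0 = 13.

13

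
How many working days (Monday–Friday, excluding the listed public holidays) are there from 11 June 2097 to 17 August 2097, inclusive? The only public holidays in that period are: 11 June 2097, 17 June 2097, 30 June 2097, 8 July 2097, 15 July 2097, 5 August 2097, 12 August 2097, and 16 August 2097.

11 June 2097 is a Tuesday.
The range spans 68 days (inclusive of both endpoints).
68 = 7 × 9 + 5, so there are 9 full weeks plus 5 extra days.
Each full week contributes 5 weekdays (Mon–Fri): 9 × 5 = 45.
The 5 extra days are Tue, Wed, Thu, Fri, Sat — 4 of them qualify.
Total: 45 + 4 = 49.
Holidays: 11 June 2097 (Tue); 17 June 2097 (Mon); 30 June 2097 (Sun); 8 July 2097 (Mon); 15 July 2097 (Mon); 5 August 2097 (Mon); 12 August 2097 (Mon); 16 August 2097 (Fri).
7 of the 8 holidays fall on weekdays; the rest are weekends and were already excluded.
Business days: 49 − 7 = 42.

42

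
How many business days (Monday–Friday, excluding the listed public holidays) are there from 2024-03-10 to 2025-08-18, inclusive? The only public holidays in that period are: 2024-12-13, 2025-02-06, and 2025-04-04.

2024-03-10 is a Sunday.
That's 527 days from start to end, counting both.
527 = 7 × 75 + 2, so there are 75 full weeks plus 2 extra days.
Each full week contributes 5 weekdays (Mon–Fri): 75 × 5 = 375.
The 2 extra days are Sun, Mon — 1 of them qualifies.
Total: 375 + 1 = 376.
Holidays: 2024-12-13 (Fri); 2025-02-06 (Thu); 2025-04-04 (Fri).
All 3 holidays fall on weekdays, so subtract 3.
Business days: 376 − 3 = 373.

373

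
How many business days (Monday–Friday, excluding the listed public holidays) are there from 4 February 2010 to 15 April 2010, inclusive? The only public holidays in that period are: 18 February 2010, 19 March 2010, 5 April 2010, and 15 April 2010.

47 business days

4 February 2010 is a Thursday.
The range spans 71 days (inclusive of both endpoints).
71 = 7 × 10 + 1, so there are 10 full weeks plus 1 extra day.
Each full week contributes 5 weekdays (Mon–Fri): 10 × 5 = 50.
The 1 extra day is Thu — 1 of them qualifies.
Total: 50 + 1 = 51.
Holidays: 18 February 2010 (Thu); 19 March 2010 (Fri); 5 April 2010 (Mon); 15 April 2010 (Thu).
All 4 holidays fall on weekdays, so subtract 4.
Business days: 51 − 4 = 47.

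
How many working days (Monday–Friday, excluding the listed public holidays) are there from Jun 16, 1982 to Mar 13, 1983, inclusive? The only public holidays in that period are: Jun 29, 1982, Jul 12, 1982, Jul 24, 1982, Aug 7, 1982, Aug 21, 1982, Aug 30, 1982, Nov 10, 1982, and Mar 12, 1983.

Jun 16, 1982 is a Wednesday.
The range spans 271 days (inclusive of both endpoints).
271 = 7 × 38 + 5, so there are 38 full weeks plus 5 extra days.
Each full week contributes 5 weekdays (Mon–Fri): 38 × 5 = 190.
The 5 extra days are Wednesday, Thursday, Friday, Saturday, Sunday — 3 of them qualify.
Total: 190 + 3 = 193.
Holidays: Jun 29, 1982 (Tue); Jul 12, 1982 (Mon); Jul 24, 1982 (Sat); Aug 7, 1982 (Sat); Aug 21, 1982 (Sat); Aug 30, 1982 (Mon); Nov 10, 1982 (Wed); Mar 12, 1983 (Sat).
4 of the 8 holidays fall on weekdays; the rest are weekends and were already excluded.
Business days: 193 − 4 = 189.

189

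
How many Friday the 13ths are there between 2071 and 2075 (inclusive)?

10

Friday-the-13ths by year:
2071: Feb, Mar, Nov
2072: May
2073: Jan, Oct
2074: Apr, Jul
2075: Sep, Dec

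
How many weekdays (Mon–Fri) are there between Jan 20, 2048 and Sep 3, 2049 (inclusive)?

Jan 20, 2048 is a Monday.
The range spans 593 days (inclusive of both endpoints).
593 = 7 × 84 + 5, so there are 84 full weeks plus 5 extra days.
Each full week contributes 5 weekdays (Mon–Fri): 84 × 5 = 420.
The 5 extra days are Mon, Tue, Wed, Thu, Fri — 5 of them qualify.
Total: 420 + 5 = 425.

425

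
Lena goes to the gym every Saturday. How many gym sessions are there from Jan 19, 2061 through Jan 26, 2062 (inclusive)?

Jan 19, 2061 is a Wednesday.
The range spans 373 days (inclusive of both endpoints).
373 = 7 × 53 + 2, so there are 53 full weeks plus 2 extra days.
Each full week contributes one Saturday: 53 so far.
The 2 extra days are Wednesday, Thursday — none qualify.
Total: 53 + 0 = 53.

53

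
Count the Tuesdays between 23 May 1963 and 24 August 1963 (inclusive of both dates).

13

23 May 1963 is a Thursday.
That's 94 days from start to end, counting both.
94 = 7 × 13 + 3, so there are 13 full weeks plus 3 extra days.
Each full week contributes one Tuesday: 13 so far.
The 3 extra days are Thursday, Friday, Saturday — none qualify.
Total: 13 + 0 = 13.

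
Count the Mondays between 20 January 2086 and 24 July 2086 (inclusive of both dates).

20 January 2086 is a Sunday.
From 20 January 2086 to 24 July 2086 is 186 days inclusive.
186 = 7 × 26 + 4, so there are 26 full weeks plus 4 extra days.
Each full week contributes one Monday: 26 so far.
The 4 extra days are Sun, Mon, Tue, Wed — 1 of them qualifies.
Total: 26 + 1 = 27.

27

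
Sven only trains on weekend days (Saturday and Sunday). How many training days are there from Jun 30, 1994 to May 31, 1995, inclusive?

Jun 30, 1994 is a Thursday.
From Jun 30, 1994 to May 31, 1995 is 336 days inclusive.
336 = 7 × 48, so the span is exactly 48 full weeks.
Each full week contributes 2 weekend days (Sat, Sun): 48 × 2 = 96.

96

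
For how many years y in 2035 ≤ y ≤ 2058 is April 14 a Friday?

3

Day of week of April 14 in each year:
2035: Sat, 2036: Mon, 2037: Tue, 2038: Wed, 2039: Thu, 2040: Sat, 2041: Sun, 2042: Mon, 2043: Tue, 2044: Thu, 2045: Fri ✓, 2046: Sat, 2047: Sun, 2048: Tue, 2049: Wed, 2050: Thu, 2051: Fri ✓, 2052: Sun, 2053: Mon, 2054: Tue, 2055: Wed, 2056: Fri ✓, 2057: Sat, 2058: Sun
Fridays: 2045, 2051, 2056.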